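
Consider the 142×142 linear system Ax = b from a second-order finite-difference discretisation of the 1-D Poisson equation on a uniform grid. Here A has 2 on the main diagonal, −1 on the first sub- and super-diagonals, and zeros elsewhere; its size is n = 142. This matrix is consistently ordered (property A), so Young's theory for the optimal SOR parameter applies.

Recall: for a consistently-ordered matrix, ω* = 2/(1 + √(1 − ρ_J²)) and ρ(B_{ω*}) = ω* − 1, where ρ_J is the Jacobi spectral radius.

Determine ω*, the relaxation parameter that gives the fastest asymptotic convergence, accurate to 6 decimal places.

ω* = 1.957010

[ρ_J] n=142: ρ(B_J) = cos(π/(n+1)) = cos(π/143) = 0.999759.
√(1 − cos²(π/143)) = sin(π/143) ≈ 0.0219674.
So ω* = 2/1.0219674 = 1.957010 (Young).
ρ(B_{ω*}) = ω*−1 = 0.957010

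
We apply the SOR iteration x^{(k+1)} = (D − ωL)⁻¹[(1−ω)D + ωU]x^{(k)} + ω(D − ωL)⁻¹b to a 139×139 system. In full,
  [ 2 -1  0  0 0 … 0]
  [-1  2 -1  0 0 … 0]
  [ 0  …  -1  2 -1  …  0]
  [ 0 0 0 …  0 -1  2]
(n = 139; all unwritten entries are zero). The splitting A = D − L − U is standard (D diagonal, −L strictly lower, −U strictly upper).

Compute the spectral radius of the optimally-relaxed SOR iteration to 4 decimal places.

ρ_SOR = 0.9561

n=139: λ(B_J) = 1 − λ(A)/2 = cos(kπ/140); k=1 gives ρ_J = 0.9997.
√(1−ρ_J²) = |sin(π/140)| = 0.02244
So ω* = 2/1.02244 = 1.9561 (Young).
At ω = 1.9561 every |λ(B_ω)| = ω−1, so ρ_SOR = 0.9561.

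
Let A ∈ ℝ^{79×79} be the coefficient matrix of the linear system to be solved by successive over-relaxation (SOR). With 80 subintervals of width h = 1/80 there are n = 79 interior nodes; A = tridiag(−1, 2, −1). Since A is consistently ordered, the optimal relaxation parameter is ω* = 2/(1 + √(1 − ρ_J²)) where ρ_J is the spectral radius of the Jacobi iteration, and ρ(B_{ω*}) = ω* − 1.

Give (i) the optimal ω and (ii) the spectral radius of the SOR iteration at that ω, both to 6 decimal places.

ω* = 1.924447, ρ_SOR = 0.924447

n=79: λ(B_J) = 1 − λ(A)/2 = cos(kπ/80); k=1 gives ρ_J = 0.999229.
√(1−ρ_J²) = |sin(π/80)| = 0.0392598
ω* = 2 / (1 + 0.0392598) = 2 / 1.0392598 ≈ 1.924447.
Hence ρ(B_{ω*}) = 1.924447 − 1 = 0.924447.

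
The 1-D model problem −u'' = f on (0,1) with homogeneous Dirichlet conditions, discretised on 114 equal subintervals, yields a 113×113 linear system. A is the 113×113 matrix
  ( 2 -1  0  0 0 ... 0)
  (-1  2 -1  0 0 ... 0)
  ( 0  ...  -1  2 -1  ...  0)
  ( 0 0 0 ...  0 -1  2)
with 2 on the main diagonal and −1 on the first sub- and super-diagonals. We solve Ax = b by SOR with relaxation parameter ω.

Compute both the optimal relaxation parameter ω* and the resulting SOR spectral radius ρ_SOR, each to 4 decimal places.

½·tridiag(1,0,1) at n=113: λ_k = cos(kπ/114); max |λ| at k=1 ⇒ ρ_J = cos(π/114) ≈ 0.9996.
root = sin(π/114) = 0.02755  (since 1−cos² = sin²).
ω* = 2/(1+0.02755) = 1.9464
ρ(B_{ω*}) = ω*−1 = 0.9464

ω* = 1.9464, ρ_SOR = 0.9464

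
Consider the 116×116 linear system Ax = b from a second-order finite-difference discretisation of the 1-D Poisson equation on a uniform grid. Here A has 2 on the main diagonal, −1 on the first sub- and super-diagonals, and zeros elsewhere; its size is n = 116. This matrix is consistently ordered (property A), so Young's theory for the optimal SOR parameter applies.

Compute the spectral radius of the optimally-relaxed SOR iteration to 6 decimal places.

ρ_SOR = 0.947708

spectrum of D⁻¹(L+U) = {cos(kπ/117) : 1≤k≤116}; ρ_J = cos(π/117) = 0.999640.
1 − cos²(π/117) = sin²(π/117) ⇒ √(1−ρ_J²) = sin(π/117) = 0.0268480.
Young: ω* = 2/(1+√(1−ρ_J²)) = 2/(1+0.0268480) = 2/1.0268480 = 1.947708.
[ρ_SOR] ω* − 1 = 0.947708.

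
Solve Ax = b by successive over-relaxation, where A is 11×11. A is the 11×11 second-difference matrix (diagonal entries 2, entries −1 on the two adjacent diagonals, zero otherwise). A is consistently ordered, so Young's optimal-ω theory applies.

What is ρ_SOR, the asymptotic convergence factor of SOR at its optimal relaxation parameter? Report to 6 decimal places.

ρ_SOR = 0.588791

ρ_J = max_k |cos(kπ/12)| = cos(π/12) = 0.965926
root = sin(π/12) = 0.2588190  (since 1−cos² = sin²).
Then 2/(1+√(1−ρ_J²)) = 2/(1+0.2588190); ω* = 2/1.2588190 = 1.588791.
ρ_SOR = ω* − 1 = 1.588791 − 1 = 0.588791.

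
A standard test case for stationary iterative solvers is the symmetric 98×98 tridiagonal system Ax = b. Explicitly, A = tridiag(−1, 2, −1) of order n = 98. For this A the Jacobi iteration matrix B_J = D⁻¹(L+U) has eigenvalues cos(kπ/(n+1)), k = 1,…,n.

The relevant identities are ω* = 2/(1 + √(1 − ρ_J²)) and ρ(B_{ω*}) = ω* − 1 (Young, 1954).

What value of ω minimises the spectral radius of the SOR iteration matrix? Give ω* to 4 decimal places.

ω* = 1.9385

With n=98, ρ(Jacobi) = cos(π/99) = 0.9995.
root = sin(π/99) = 0.03173  (since 1−cos² = sin²).
ω* = 2/(1 + 0.03173) = 2/1.03173 = 1.9385.
ρ_SOR = ω* − 1 = 1.9385 − 1 = 0.9385.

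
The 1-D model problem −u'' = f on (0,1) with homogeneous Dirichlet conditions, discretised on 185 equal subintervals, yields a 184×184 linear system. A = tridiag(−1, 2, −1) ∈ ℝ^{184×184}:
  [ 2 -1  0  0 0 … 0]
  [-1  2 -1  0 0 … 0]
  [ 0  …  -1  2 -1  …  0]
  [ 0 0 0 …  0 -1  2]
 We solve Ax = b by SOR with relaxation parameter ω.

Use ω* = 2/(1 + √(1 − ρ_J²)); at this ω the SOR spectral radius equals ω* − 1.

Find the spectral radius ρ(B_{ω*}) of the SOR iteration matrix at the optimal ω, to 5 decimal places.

ρ_SOR = 0.96661

½·tridiag(1,0,1) at n=184: λ_k = cos(kπ/185); max |λ| at k=1 ⇒ ρ_J = cos(π/185) ≈ 0.99986.
√(1−ρ_J²) simplifies to sin(π/185) = 0.016981.
So ω* = 2/1.016981 = 1.96661 (Young).
Hence ρ(B_{ω*}) = 1.96661 − 1 = 0.96661.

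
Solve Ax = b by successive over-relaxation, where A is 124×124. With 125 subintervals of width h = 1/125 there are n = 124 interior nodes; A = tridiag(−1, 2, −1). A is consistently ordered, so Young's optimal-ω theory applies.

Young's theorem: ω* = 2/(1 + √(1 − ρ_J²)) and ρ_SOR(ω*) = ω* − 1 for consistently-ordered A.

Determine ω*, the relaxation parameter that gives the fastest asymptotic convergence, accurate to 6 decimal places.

ρ_J = max_k |cos(kπ/125)| = cos(π/125) = 0.999684
√(1−ρ_J²) = |sin(π/125)| = 0.0251301
Then 2/(1+√(1−ρ_J²)) = 2/(1+0.0251301); ω* = 2/1.0251301 = 1.950972.
[ρ_SOR] ω* − 1 = 0.950972.

ω* = 1.950972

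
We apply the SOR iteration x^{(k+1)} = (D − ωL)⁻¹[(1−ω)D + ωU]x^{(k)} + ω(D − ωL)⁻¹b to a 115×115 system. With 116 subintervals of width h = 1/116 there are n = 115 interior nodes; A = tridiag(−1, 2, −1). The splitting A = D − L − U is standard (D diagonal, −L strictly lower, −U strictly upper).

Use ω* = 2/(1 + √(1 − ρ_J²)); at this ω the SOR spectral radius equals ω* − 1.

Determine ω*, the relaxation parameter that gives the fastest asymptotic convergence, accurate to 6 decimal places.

ω* = 1.947269

ρ_J = max_k |cos(kπ/116)| = cos(π/116) = 0.999633
1 − cos²(π/116) = sin²(π/116) ⇒ √(1−ρ_J²) = sin(π/116) = 0.0270794.
[ω*] 2 ÷ (1 + 0.0270794) = 2 ÷ 1.0270794 = 1.947269.
At ω = 1.947269 every |λ(B_ω)| = ω−1, so ρ_SOR = 0.947269.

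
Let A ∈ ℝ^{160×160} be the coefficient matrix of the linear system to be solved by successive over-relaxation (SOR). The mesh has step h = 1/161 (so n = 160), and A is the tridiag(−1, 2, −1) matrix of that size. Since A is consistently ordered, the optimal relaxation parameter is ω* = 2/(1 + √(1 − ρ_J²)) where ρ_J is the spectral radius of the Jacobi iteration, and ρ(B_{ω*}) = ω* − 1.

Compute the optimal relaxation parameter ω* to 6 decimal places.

[ρ_J] n=160: ρ(B_J) = cos(π/(n+1)) = cos(π/161) = 0.999810.
√(1−ρ_J²) = |sin(π/161)| = 0.0195118
ω* = 2/(1 + 0.0195118) = 2/1.0195118 = 1.961723.
ρ_SOR = ω* − 1 ≈ 0.961723.

ω* = 1.961723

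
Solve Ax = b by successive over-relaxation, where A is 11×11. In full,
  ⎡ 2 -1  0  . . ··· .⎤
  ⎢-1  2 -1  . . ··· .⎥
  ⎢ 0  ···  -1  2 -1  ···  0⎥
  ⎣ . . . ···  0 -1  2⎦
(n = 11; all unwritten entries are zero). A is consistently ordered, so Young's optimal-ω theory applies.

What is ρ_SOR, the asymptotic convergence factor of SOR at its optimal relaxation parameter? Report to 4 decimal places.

ρ_SOR = 0.5888

n=11: λ(B_J) = 1 − λ(A)/2 = cos(kπ/12); k=1 gives ρ_J = 0.9659.
root = sin(π/12) = 0.25882  (since 1−cos² = sin²).
Then 2/(1+√(1−ρ_J²)) = 2/(1+0.25882); ω* = 2/1.25882 = 1.5888.
[ρ_SOR] ω* − 1 = 0.5888.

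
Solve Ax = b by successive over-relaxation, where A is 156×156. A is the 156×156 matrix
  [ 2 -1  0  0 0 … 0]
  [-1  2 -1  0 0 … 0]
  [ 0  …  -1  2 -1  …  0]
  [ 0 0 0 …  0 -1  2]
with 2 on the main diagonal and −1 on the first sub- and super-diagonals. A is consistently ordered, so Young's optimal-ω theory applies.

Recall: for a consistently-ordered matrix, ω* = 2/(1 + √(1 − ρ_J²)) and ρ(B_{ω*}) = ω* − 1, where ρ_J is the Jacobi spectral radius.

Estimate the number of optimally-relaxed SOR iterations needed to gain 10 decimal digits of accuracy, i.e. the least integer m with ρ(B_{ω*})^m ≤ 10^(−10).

m = 576

With n=156, ρ(Jacobi) = cos(π/157) = 0.9997998.
√(1−ρ_J²) simplifies to sin(π/157) = 0.0200088.
ω* = 2 / (1 + 0.0200088) = 2 / 1.0200088 ≈ 1.9607674.
[ρ_SOR] ω* − 1 = 0.9607674.
m ≥ 10·ln10 / (−ln 0.9607674) = 575.318; smallest integer m = 576.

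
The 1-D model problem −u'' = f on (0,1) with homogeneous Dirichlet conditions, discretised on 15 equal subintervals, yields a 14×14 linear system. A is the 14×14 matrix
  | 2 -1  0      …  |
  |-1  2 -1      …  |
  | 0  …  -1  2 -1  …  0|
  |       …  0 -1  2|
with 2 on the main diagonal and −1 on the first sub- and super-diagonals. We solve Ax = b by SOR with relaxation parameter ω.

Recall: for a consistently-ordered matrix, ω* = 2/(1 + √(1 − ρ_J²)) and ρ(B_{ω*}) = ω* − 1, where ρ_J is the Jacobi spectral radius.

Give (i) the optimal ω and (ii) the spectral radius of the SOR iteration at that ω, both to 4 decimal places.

ω* = 1.6558, ρ_SOR = 0.6558

½·tridiag(1,0,1) at n=14: λ_k = cos(kπ/15); max |λ| at k=1 ⇒ ρ_J = cos(π/15) ≈ 0.9781.
√(1−ρ_J²) = |sin(π/15)| = 0.20791
[ω*] 2 ÷ (1 + 0.20791) = 2 ÷ 1.20791 = 1.6558.
and ρ(B_{ω*}) = 1.6558 − 1 = 0.6558.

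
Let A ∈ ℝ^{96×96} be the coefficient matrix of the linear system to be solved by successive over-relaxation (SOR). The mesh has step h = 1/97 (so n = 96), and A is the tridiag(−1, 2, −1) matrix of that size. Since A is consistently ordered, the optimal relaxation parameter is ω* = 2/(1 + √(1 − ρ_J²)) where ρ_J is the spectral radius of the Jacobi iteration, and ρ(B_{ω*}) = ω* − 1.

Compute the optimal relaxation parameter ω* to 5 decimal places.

ω* = 1.93727

ρ_J = max_k |cos(kπ/97)| = cos(π/97) = 0.99948
√(1−ρ_J²) = |sin(π/97)| = 0.032382
ω* = 2/(1+0.032382) = 1.93727
[ρ_SOR] ω* − 1 = 0.93727.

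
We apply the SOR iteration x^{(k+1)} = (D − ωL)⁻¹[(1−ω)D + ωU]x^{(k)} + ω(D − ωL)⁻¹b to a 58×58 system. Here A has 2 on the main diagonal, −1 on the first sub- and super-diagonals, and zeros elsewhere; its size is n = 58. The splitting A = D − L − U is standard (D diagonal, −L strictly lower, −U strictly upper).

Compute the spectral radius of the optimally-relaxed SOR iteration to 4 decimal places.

ρ_SOR = 0.8989

n=58: λ(B_J) = 1 − λ(A)/2 = cos(kπ/59); k=1 gives ρ_J = 0.9986.
√(1−ρ_J²) simplifies to sin(π/59) = 0.05322.
Young: ω* = 2/(1+√(1−ρ_J²)) = 2/(1+0.05322) = 2/1.05322 = 1.8989.
ρ(B_{ω*}) = ω*−1 = 0.8989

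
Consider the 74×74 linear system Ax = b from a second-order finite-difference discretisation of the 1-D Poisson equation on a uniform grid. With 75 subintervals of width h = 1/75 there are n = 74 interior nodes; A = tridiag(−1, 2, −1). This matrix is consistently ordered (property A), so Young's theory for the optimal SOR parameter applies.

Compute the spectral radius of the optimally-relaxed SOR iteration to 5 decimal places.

ρ_SOR = 0.91961

ρ_J = max_k |cos(kπ/75)| = cos(π/75) = 0.99912
√(1 − cos²(π/75)) = sin(π/75) ≈ 0.041876.
ω* = 2/(1+0.041876) = 1.91961
ρ_SOR = ω* − 1 ≈ 0.91961.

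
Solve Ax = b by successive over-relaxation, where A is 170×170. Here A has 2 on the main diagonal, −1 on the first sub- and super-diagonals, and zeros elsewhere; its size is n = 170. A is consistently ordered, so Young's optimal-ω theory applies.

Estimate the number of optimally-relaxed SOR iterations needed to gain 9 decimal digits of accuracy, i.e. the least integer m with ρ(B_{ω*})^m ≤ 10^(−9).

½·tridiag(1,0,1) at n=170: λ_k = cos(kπ/171); max |λ| at k=1 ⇒ ρ_J = cos(π/171) ≈ 0.9998312.
root = sin(π/171) = 0.0183709  (since 1−cos² = sin²).
Then 2/(1+√(1−ρ_J²)) = 2/(1+0.0183709); ω* = 2/1.0183709 = 1.9639210.
and ρ(B_{ω*}) = 1.9639210 − 1 = 0.9639210.
9·ln10 = 20.7233; −ln(0.9639210) = 0.0367459; m = ⌈20.7233/0.0367459⌉ = ⌈563.962⌉ = 564.

m = 564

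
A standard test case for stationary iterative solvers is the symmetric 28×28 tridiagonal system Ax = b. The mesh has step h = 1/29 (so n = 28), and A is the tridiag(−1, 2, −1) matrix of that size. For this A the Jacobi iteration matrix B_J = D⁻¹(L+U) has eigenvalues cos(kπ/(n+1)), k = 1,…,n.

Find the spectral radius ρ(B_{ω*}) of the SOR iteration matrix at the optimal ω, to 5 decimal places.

[ρ_J] n=28: ρ(B_J) = cos(π/(n+1)) = cos(π/29) = 0.99414.
root = sin(π/29) = 0.108119  (since 1−cos² = sin²).
Then 2/(1+√(1−ρ_J²)) = 2/(1+0.108119); ω* = 2/1.108119 = 1.80486.
ρ_SOR = ω* − 1 = 1.80486 − 1 = 0.80486.

ρ_SOR = 0.80486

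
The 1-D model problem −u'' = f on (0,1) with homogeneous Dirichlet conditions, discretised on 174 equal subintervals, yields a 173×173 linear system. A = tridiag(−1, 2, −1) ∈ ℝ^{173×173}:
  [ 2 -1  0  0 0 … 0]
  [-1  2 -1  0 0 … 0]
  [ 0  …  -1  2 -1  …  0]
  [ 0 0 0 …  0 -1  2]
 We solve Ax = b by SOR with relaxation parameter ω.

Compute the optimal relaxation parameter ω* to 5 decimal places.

½·tridiag(1,0,1) at n=173: λ_k = cos(kπ/174); max |λ| at k=1 ⇒ ρ_J = cos(π/174) ≈ 0.99984.
1 − cos²(π/174) = sin²(π/174) ⇒ √(1−ρ_J²) = sin(π/174) = 0.018054.
ω* = 2/(1 + 0.018054) = 2/1.018054 = 1.96453.
ρ(B_{ω*}) = ω*−1 = 0.96453

ω* = 1.96453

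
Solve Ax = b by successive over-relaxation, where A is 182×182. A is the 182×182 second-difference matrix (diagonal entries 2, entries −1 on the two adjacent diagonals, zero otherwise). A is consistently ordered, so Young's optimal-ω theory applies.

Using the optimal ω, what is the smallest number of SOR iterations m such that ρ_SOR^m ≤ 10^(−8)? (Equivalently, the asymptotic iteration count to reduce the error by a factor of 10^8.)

m = 537

½·tridiag(1,0,1) at n=182: λ_k = cos(kπ/183); max |λ| at k=1 ⇒ ρ_J = cos(π/183) ≈ 0.9998526.
√(1 − cos²(π/183)) = sin(π/183) ≈ 0.0171663.
[ω*] 2 ÷ (1 + 0.0171663) = 2 ÷ 1.0171663 = 1.9662468.
Hence ρ(B_{ω*}) = 1.9662468 − 1 = 0.9662468.
Need (0.9662468)^m ≤ 10^(−8): m ≥ 8·ln10/|ln 0.9662468| = 18.4207/0.034336 = 536.484 ⇒ m = 537.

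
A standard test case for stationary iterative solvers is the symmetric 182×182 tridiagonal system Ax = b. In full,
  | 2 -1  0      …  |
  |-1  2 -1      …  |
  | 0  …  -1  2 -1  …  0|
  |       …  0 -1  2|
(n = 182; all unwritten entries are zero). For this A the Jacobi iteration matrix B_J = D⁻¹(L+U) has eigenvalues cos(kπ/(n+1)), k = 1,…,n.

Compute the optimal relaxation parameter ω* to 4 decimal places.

ω* = 1.9662

ρ_J = max_k |cos(kπ/183)| = cos(π/183) = 0.9999
√(1−ρ_J²) = |sin(π/183)| = 0.01717
Then 2/(1+√(1−ρ_J²)) = 2/(1+0.01717); ω* = 2/1.01717 = 1.9662.
ρ(B_{ω*}) = ω*−1 = 0.9662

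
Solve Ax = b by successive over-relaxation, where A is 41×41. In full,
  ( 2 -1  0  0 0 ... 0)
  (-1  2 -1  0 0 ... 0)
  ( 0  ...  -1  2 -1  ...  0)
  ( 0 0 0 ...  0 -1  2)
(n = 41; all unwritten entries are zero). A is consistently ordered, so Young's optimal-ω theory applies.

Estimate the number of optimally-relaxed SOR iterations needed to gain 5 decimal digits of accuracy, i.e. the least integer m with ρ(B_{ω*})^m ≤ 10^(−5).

m = 77

spectrum of D⁻¹(L+U) = {cos(kπ/42) : 1≤k≤41}; ρ_J = cos(π/42) = 0.9972038.
root = sin(π/42) = 0.0747301  (since 1−cos² = sin²).
[ω*] 2 ÷ (1 + 0.0747301) = 2 ÷ 1.0747301 = 1.8609323.
[ρ_SOR] ω* − 1 = 0.8609323.
5·ln10 = 11.5129; −ln(0.8609323) = 0.149739; m = ⌈11.5129/0.149739⌉ = ⌈76.886⌉ = 77.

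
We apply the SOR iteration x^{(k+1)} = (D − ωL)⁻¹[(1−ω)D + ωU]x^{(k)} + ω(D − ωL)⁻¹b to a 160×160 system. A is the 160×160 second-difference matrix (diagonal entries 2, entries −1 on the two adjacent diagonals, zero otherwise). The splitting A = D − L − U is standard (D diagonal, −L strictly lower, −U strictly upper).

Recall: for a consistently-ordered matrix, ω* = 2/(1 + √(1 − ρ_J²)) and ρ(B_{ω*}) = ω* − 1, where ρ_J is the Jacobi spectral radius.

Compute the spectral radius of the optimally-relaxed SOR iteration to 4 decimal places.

ρ_SOR = 0.9617

B_J for the 160×160 system has eigenvalues cos(kπ/161); ρ_J = cos(π/161) = 0.9998.
1 − cos²(π/161) = sin²(π/161) ⇒ √(1−ρ_J²) = sin(π/161) = 0.01951.
ω* = 2/(1 + 0.01951) = 2/1.01951 = 1.9617.
ρ_SOR = ω* − 1 = 1.9617 − 1 = 0.9617.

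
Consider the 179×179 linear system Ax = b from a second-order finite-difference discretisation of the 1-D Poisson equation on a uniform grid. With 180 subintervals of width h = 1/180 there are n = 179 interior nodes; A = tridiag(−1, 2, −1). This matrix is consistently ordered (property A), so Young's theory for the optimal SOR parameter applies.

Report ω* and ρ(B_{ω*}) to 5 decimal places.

n=179: λ(B_J) = 1 − λ(A)/2 = cos(kπ/180); k=1 gives ρ_J = 0.99985.
√(1−ρ_J²) = |sin(π/180)| = 0.017452
Then 2/(1+√(1−ρ_J²)) = 2/(1+0.017452); ω* = 2/1.017452 = 1.96569.
ρ_SOR = ω* − 1 ≈ 0.96569.

ω* = 1.96569, ρ_SOR = 0.96569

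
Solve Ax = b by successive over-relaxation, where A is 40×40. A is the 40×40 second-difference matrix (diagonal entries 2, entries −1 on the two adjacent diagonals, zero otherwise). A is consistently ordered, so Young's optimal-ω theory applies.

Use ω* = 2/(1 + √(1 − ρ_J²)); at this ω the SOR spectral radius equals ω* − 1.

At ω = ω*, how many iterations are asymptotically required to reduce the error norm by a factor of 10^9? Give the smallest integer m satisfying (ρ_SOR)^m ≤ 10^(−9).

[ρ_J] n=40: ρ(B_J) = cos(π/(n+1)) = cos(π/41) = 0.9970658.
1 − cos²(π/41) = sin²(π/41) ⇒ √(1−ρ_J²) = sin(π/41) = 0.0765493.
So ω* = 2/1.0765493 = 1.8577877 (Young).
ρ_SOR = ω* − 1 = 1.8577877 − 1 = 0.8577877.
Need (0.8577877)^m ≤ 10^(−9): m ≥ 9·ln10/|ln 0.8577877| = 20.7233/0.153399 = 135.094 ⇒ m = 136.

m = 136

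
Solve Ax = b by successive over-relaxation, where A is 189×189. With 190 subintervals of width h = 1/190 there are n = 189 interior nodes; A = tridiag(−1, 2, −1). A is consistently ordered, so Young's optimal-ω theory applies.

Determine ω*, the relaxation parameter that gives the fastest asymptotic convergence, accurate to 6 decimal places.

ω* = 1.967470

spectrum of D⁻¹(L+U) = {cos(kπ/190) : 1≤k≤189}; ρ_J = cos(π/190) = 0.999863.
root = sin(π/190) = 0.0165339  (since 1−cos² = sin²).
ω* = 2/(1+0.0165339) = 1.967470
and ρ(B_{ω*}) = 1.967470 − 1 = 0.967470.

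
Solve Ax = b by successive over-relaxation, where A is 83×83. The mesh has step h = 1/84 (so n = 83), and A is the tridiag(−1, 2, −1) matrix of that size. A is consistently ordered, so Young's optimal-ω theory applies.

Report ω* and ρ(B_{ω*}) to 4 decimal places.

ω* = 1.9279, ρ_SOR = 0.9279

With n=83, ρ(Jacobi) = cos(π/84) = 0.9993.
1 − cos²(π/84) = sin²(π/84) ⇒ √(1−ρ_J²) = sin(π/84) = 0.03739.
[ω*] 2 ÷ (1 + 0.03739) = 2 ÷ 1.03739 = 1.9279.
ρ_SOR = ω* − 1 = 1.9279 − 1 = 0.9279.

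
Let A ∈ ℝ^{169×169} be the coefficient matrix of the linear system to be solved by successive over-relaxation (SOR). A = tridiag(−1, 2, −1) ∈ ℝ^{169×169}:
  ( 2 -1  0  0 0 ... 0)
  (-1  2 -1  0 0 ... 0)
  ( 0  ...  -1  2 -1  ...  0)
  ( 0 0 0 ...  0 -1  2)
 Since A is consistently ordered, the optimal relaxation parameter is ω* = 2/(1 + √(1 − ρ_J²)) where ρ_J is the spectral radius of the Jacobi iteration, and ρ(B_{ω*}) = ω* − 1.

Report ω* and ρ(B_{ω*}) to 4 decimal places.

n=169: λ(B_J) = 1 − λ(A)/2 = cos(kπ/170); k=1 gives ρ_J = 0.9998.
√(1 − cos²(π/170)) = sin(π/170) ≈ 0.01848.
So ω* = 2/1.01848 = 1.9637 (Young).
Hence ρ(B_{ω*}) = 1.9637 − 1 = 0.9637.

ω* = 1.9637, ρ_SOR = 0.9637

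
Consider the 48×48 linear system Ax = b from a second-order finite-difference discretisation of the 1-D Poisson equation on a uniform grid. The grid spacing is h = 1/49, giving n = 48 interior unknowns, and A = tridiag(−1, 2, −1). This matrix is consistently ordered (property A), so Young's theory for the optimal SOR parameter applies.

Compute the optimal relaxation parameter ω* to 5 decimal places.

n=48: λ(B_J) = 1 − λ(A)/2 = cos(kπ/49); k=1 gives ρ_J = 0.99795.
√(1−ρ_J²) = |sin(π/49)| = 0.064070
So ω* = 2/1.064070 = 1.87958 (Young).
Hence ρ(B_{ω*}) = 1.87958 − 1 = 0.87958.

ω* = 1.87958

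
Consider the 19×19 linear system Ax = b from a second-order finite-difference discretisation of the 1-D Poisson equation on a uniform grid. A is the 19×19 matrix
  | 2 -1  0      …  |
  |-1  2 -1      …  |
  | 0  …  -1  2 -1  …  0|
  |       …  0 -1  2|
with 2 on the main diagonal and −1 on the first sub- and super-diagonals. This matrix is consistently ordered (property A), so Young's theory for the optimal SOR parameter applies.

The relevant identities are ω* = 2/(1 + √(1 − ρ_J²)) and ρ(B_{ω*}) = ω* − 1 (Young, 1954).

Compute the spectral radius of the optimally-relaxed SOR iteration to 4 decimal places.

ρ_J = max_k |cos(kπ/20)| = cos(π/20) = 0.9877
1 − cos²(π/20) = sin²(π/20) ⇒ √(1−ρ_J²) = sin(π/20) = 0.15643.
ω* = 2/(1+0.15643) = 1.7295
At ω = 1.7295 every |λ(B_ω)| = ω−1, so ρ_SOR = 0.7295.

ρ_SOR = 0.7295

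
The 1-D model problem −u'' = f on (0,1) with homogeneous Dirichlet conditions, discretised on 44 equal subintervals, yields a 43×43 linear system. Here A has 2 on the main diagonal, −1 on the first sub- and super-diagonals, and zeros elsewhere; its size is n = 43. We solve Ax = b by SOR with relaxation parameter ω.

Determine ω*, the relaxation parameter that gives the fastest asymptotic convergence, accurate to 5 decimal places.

B_J for the 43×43 system has eigenvalues cos(kπ/44); ρ_J = cos(π/44) = 0.99745.
root = sin(π/44) = 0.071339  (since 1−cos² = sin²).
Young: ω* = 2/(1+√(1−ρ_J²)) = 2/(1+0.071339) = 2/1.071339 = 1.86682.
ρ_SOR = ω* − 1 = 1.86682 − 1 = 0.86682.

ω* = 1.86682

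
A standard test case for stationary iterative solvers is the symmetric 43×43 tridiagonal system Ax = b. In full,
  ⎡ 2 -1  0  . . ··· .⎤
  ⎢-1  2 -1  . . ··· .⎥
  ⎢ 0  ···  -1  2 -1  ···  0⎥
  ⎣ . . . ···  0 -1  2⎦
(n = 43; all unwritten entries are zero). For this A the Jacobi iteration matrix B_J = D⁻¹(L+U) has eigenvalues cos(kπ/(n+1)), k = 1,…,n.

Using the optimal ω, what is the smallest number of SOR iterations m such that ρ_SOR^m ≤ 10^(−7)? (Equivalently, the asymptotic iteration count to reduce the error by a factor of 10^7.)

[ρ_J] n=43: ρ(B_J) = cos(π/(n+1)) = cos(π/44) = 0.9974521.
root = sin(π/44) = 0.0713392  (since 1−cos² = sin²).
[ω*] 2 ÷ (1 + 0.0713392) = 2 ÷ 1.0713392 = 1.8668224.
ρ_SOR = ω* − 1 = 1.8668224 − 1 = 0.8668224.
For 7 digits: m = 7·ln10 / (−ln 0.8668224) = 16.1181/0.142921 = 112.776; round up → m = 113.

m = 113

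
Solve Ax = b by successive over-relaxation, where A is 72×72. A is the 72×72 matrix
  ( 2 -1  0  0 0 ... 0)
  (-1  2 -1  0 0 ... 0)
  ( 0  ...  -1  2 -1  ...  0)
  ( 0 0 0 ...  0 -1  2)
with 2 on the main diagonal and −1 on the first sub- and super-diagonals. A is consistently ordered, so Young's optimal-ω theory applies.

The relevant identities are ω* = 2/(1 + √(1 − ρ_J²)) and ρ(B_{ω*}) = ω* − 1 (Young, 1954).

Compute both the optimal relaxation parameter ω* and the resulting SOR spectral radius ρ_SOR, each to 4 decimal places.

ω* = 1.9175, ρ_SOR = 0.9175

With n=72, ρ(Jacobi) = cos(π/73) = 0.9991.
√(1 − cos²(π/73)) = sin(π/73) ≈ 0.04302.
ω* = 2 / (1 + 0.04302) = 2 / 1.04302 ≈ 1.9175.
and ρ(B_{ω*}) = 1.9175 − 1 = 0.9175.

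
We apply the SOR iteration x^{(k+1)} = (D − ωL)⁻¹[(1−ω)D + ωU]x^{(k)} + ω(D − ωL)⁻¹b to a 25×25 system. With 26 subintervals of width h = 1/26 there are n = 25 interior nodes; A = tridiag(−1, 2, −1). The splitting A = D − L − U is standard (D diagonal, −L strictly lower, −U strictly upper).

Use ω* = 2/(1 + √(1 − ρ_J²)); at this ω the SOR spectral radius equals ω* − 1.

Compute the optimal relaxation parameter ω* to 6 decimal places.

ω* = 1.784859

[ρ_J] n=25: ρ(B_J) = cos(π/(n+1)) = cos(π/26) = 0.992709.
√(1−ρ_J²) simplifies to sin(π/26) = 0.1205367.
Then 2/(1+√(1−ρ_J²)) = 2/(1+0.1205367); ω* = 2/1.1205367 = 1.784859.
and ρ(B_{ω*}) = 1.784859 − 1 = 0.784859.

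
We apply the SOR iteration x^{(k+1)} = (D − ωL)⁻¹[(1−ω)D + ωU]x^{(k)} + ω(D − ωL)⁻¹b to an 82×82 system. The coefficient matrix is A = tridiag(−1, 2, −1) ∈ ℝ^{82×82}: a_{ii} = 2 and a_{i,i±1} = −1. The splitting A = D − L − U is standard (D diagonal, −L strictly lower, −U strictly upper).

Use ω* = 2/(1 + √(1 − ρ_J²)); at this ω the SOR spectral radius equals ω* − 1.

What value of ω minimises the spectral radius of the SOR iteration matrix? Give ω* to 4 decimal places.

ω* = 1.9271

n=82: λ(B_J) = 1 − λ(A)/2 = cos(kπ/83); k=1 gives ρ_J = 0.9993.
1 − cos²(π/83) = sin²(π/83) ⇒ √(1−ρ_J²) = sin(π/83) = 0.03784.
ω* = 2 / (1 + 0.03784) = 2 / 1.03784 ≈ 1.9271.
and ρ(B_{ω*}) = 1.9271 − 1 = 0.9271.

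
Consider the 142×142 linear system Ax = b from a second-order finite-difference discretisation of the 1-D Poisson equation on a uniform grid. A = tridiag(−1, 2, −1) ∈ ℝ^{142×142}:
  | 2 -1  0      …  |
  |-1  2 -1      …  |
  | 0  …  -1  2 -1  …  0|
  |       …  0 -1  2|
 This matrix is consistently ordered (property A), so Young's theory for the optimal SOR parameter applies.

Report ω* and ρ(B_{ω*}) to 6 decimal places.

ω* = 1.957010, ρ_SOR = 0.957010

With n=142, ρ(Jacobi) = cos(π/143) = 0.999759.
√(1 − cos²(π/143)) = sin(π/143) ≈ 0.0219674.
[ω*] 2 ÷ (1 + 0.0219674) = 2 ÷ 1.0219674 = 1.957010.
At ω = 1.957010 every |λ(B_ω)| = ω−1, so ρ_SOR = 0.957010.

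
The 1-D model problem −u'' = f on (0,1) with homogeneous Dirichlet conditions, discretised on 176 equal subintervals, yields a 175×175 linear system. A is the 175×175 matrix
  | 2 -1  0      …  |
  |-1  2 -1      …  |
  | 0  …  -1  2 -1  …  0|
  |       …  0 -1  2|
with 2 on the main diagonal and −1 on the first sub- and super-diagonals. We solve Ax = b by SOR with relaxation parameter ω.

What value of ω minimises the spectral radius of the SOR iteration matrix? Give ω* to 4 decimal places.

ω* = 1.9649

spectrum of D⁻¹(L+U) = {cos(kπ/176) : 1≤k≤175}; ρ_J = cos(π/176) = 0.9998.
root = sin(π/176) = 0.01785  (since 1−cos² = sin²).
So ω* = 2/1.01785 = 1.9649 (Young).
and ρ(B_{ω*}) = 1.9649 − 1 = 0.9649.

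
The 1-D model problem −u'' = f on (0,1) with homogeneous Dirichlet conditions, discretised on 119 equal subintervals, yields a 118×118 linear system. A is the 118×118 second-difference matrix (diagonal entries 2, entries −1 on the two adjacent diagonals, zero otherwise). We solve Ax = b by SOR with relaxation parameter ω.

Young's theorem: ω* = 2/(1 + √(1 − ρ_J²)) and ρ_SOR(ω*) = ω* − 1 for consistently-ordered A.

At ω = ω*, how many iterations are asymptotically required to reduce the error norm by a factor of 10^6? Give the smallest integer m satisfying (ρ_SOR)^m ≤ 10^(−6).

m = 262

[ρ_J] n=118: ρ(B_J) = cos(π/(n+1)) = cos(π/119) = 0.9996515.
√(1−ρ_J²) simplifies to sin(π/119) = 0.0263969.
[ω*] 2 ÷ (1 + 0.0263969) = 2 ÷ 1.0263969 = 1.9485640.
and ρ(B_{ω*}) = 1.9485640 − 1 = 0.9485640.
For 6 digits: m = 6·ln10 / (−ln 0.9485640) = 13.8155/0.052806 = 261.627; round up → m = 262.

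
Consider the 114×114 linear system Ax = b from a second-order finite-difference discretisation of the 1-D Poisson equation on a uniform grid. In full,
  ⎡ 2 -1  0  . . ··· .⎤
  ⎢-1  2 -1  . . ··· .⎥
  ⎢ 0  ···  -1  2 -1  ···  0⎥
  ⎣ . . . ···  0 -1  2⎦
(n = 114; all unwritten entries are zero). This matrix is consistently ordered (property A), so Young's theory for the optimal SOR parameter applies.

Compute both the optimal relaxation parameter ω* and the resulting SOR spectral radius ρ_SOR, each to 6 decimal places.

ω* = 1.946823, ρ_SOR = 0.946823

B_J for the 114×114 system has eigenvalues cos(kπ/115); ρ_J = cos(π/115) = 0.999627.
root = sin(π/115) = 0.0273148  (since 1−cos² = sin²).
ω* = 2/(1 + 0.0273148) = 2/1.0273148 = 1.946823.
ρ_SOR = ω* − 1 = 1.946823 − 1 = 0.946823.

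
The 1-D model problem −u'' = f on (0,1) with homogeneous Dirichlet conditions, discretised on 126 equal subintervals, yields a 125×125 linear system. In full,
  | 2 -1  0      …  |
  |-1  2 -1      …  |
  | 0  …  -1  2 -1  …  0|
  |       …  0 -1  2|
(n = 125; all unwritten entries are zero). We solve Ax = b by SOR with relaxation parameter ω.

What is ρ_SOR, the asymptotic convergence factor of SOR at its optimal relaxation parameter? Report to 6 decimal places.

With n=125, ρ(Jacobi) = cos(π/126) = 0.999689.
root = sin(π/126) = 0.0249307  (since 1−cos² = sin²).
ω* = 2/(1 + 0.0249307) = 2/1.0249307 = 1.951351.
[ρ_SOR] ω* − 1 = 0.951351.

ρ_SOR = 0.951351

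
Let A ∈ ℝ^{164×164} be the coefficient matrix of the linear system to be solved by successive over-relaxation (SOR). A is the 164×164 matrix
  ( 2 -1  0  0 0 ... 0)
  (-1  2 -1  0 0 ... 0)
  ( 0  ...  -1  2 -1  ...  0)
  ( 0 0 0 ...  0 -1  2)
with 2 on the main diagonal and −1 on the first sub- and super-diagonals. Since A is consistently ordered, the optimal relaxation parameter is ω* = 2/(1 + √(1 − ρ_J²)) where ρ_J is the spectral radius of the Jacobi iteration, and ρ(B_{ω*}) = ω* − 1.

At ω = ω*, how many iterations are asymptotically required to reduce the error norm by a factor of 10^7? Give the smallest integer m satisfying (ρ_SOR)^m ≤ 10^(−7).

m = 424

B_J for the 164×164 system has eigenvalues cos(kπ/165); ρ_J = cos(π/165) = 0.9998187.
1 − cos²(π/165) = sin²(π/165) ⇒ √(1−ρ_J²) = sin(π/165) = 0.0190388.
ω* = 2/(1+0.0190388) = 1.9626338
ρ_SOR = ω* − 1 = 1.9626338 − 1 = 0.9626338.
(0.9626338)^m ≤ 10^{−7}  ⇒  m·ln(0.9626338) ≤ −7·ln10  ⇒  m ≥ 423.245  ⇒  m = 424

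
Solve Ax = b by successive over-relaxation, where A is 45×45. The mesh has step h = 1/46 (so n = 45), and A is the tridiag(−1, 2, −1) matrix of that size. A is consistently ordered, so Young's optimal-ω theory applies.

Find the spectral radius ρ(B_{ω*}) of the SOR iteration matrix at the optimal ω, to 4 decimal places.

n=45: λ(B_J) = 1 − λ(A)/2 = cos(kπ/46); k=1 gives ρ_J = 0.9977.
1 − cos²(π/46) = sin²(π/46) ⇒ √(1−ρ_J²) = sin(π/46) = 0.06824.
So ω* = 2/1.06824 = 1.8722 (Young).
Hence ρ(B_{ω*}) = 1.8722 − 1 = 0.8722.

ρ_SOR = 0.8722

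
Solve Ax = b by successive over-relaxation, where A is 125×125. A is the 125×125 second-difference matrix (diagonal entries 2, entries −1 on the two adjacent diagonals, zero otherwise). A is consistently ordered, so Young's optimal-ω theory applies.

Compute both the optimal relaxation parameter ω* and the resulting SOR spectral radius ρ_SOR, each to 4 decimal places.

ω* = 1.9514, ρ_SOR = 0.9514

n=125: λ(B_J) = 1 − λ(A)/2 = cos(kπ/126); k=1 gives ρ_J = 0.9997.
1 − cos²(π/126) = sin²(π/126) ⇒ √(1−ρ_J²) = sin(π/126) = 0.02493.
So ω* = 2/1.02493 = 1.9514 (Young).
ρ_SOR = ω* − 1 ≈ 0.9514.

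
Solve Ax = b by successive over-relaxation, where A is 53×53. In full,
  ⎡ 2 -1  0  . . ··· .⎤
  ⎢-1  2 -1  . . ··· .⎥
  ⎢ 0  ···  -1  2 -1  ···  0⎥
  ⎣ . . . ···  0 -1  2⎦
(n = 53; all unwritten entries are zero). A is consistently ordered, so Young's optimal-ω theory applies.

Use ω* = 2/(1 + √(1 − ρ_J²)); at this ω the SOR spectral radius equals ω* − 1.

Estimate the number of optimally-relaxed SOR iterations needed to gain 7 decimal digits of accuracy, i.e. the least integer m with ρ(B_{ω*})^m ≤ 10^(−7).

m = 139

B_J for the 53×53 system has eigenvalues cos(kπ/54); ρ_J = cos(π/54) = 0.9983082.
root = sin(π/54) = 0.0581448  (since 1−cos² = sin²).
Young: ω* = 2/(1+√(1−ρ_J²)) = 2/(1+0.0581448) = 2/1.0581448 = 1.8901005.
At ω = 1.8901005 every |λ(B_ω)| = ω−1, so ρ_SOR = 0.8901005.
ρ_SOR^m ≤ 10^(−7) ⇔ m ≥ 7·ln10/(−ln 0.8901005) = 16.1181/0.116421 = 138.447; m = ⌈138.447⌉ = 139.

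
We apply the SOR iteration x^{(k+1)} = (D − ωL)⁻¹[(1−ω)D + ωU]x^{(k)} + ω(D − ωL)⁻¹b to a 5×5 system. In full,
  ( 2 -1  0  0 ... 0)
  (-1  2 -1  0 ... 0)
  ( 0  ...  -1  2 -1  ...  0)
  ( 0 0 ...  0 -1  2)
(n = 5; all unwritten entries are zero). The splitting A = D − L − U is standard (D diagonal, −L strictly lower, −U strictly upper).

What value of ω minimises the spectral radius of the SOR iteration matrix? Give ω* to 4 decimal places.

spectrum of D⁻¹(L+U) = {cos(kπ/6) : 1≤k≤5}; ρ_J = cos(π/6) = 0.8660.
root = sin(π/6) = 0.50000  (since 1−cos² = sin²).
Young: ω* = 2/(1+√(1−ρ_J²)) = 2/(1+0.50000) = 2/1.50000 = 1.3333.
ρ_SOR = ω* − 1 ≈ 0.3333.

ω* = 1.3333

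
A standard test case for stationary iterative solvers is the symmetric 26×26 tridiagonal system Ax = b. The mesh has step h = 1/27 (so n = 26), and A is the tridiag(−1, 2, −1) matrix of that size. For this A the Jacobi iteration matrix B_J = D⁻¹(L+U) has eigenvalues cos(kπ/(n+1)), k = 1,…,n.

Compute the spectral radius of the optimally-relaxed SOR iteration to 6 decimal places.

n=26: λ(B_J) = 1 − λ(A)/2 = cos(kπ/27); k=1 gives ρ_J = 0.993238.
√(1 − cos²(π/27)) = sin(π/27) ≈ 0.1160929.
Young: ω* = 2/(1+√(1−ρ_J²)) = 2/(1+0.1160929) = 2/1.1160929 = 1.791966.
[ρ_SOR] ω* − 1 = 0.791966.

ρ_SOR = 0.791966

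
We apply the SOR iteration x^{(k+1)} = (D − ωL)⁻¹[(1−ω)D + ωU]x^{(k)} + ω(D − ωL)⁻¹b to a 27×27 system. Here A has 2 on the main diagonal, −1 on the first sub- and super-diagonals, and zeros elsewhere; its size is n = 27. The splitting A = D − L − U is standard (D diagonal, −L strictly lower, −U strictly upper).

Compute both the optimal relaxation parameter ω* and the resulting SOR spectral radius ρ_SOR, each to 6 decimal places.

With n=27, ρ(Jacobi) = cos(π/28) = 0.993712.
√(1−ρ_J²) = |sin(π/28)| = 0.1119645
Then 2/(1+√(1−ρ_J²)) = 2/(1+0.1119645); ω* = 2/1.1119645 = 1.798619.
Hence ρ(B_{ω*}) = 1.798619 − 1 = 0.798619.

ω* = 1.798619, ρ_SOR = 0.798619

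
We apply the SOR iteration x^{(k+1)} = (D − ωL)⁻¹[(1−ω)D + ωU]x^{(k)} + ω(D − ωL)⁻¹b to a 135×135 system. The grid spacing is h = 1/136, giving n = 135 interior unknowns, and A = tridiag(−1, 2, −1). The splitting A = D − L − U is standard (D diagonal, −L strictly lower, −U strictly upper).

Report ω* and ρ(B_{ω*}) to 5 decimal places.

ω* = 1.95485, ρ_SOR = 0.95485

spectrum of D⁻¹(L+U) = {cos(kπ/136) : 1≤k≤135}; ρ_J = cos(π/136) = 0.99973.
1 − cos²(π/136) = sin²(π/136) ⇒ √(1−ρ_J²) = sin(π/136) = 0.023098.
ω* = 2 / (1 + 0.023098) = 2 / 1.023098 ≈ 1.95485.
ρ(B_{ω*}) = ω*−1 = 0.95485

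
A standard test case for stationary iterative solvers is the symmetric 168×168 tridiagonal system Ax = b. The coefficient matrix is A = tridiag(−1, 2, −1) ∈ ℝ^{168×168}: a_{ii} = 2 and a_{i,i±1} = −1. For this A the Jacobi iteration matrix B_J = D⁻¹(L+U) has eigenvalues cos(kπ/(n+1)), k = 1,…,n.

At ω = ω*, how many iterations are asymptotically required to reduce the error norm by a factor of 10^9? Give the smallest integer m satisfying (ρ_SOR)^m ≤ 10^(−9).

½·tridiag(1,0,1) at n=168: λ_k = cos(kπ/169); max |λ| at k=1 ⇒ ρ_J = cos(π/169) ≈ 0.9998272.
√(1−ρ_J²) = |sin(π/169)| = 0.0185882
ω* = 2 / (1 + 0.0185882) = 2 / 1.0185882 ≈ 1.9635020.
ρ(B_{ω*}) = ω*−1 = 0.9635020
9·ln10 = 20.7233; −ln(0.9635020) = 0.0371807; m = ⌈20.7233/0.0371807⌉ = ⌈557.367⌉ = 558.

m = 558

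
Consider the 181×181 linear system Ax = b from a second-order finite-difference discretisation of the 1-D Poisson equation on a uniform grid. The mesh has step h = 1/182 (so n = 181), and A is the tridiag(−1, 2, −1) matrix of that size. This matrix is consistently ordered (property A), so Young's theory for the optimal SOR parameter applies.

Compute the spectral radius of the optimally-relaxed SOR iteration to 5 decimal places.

ρ_SOR = 0.96606

B_J for the 181×181 system has eigenvalues cos(kπ/182); ρ_J = cos(π/182) = 0.99985.
√(1 − cos²(π/182)) = sin(π/182) ≈ 0.017261.
Then 2/(1+√(1−ρ_J²)) = 2/(1+0.017261); ω* = 2/1.017261 = 1.96606.
[ρ_SOR] ω* − 1 = 0.96606.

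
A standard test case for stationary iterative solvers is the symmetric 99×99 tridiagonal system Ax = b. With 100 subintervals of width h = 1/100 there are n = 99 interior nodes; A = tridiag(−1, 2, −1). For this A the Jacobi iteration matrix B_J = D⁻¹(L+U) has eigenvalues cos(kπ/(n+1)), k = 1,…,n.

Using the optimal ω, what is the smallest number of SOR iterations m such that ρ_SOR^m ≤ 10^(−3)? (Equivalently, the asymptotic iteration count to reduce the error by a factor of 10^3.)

½·tridiag(1,0,1) at n=99: λ_k = cos(kπ/100); max |λ| at k=1 ⇒ ρ_J = cos(π/100) ≈ 0.9995066.
√(1−ρ_J²) = |sin(π/100)| = 0.0314108
So ω* = 2/1.0314108 = 1.9390916 (Young).
Hence ρ(B_{ω*}) = 1.9390916 − 1 = 0.9390916.
Need (0.9390916)^m ≤ 10^(−3): m ≥ 3·ln10/|ln 0.9390916| = 6.90776/0.0628423 = 109.922 ⇒ m = 110.

m = 110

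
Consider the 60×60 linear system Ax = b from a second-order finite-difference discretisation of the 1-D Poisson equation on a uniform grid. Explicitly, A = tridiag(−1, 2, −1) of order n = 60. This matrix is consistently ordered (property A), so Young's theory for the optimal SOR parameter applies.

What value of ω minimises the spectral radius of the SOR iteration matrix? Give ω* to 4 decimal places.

ω* = 1.9021

½·tridiag(1,0,1) at n=60: λ_k = cos(kπ/61); max |λ| at k=1 ⇒ ρ_J = cos(π/61) ≈ 0.9987.
√(1 − cos²(π/61)) = sin(π/61) ≈ 0.05148.
[ω*] 2 ÷ (1 + 0.05148) = 2 ÷ 1.05148 = 1.9021.
ρ_SOR = ω* − 1 ≈ 0.9021.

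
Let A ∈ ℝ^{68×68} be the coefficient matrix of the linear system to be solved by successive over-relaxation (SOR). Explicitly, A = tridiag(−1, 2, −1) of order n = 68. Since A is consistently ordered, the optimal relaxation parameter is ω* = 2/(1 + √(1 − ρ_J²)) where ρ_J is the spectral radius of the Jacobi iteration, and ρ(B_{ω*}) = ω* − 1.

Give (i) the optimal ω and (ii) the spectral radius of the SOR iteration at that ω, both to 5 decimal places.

ω* = 1.91293, ρ_SOR = 0.91293

With n=68, ρ(Jacobi) = cos(π/69) = 0.99896.
√(1 − cos²(π/69)) = sin(π/69) ≈ 0.045515.
ω* = 2/(1+0.045515) = 1.91293
[ρ_SOR] ω* − 1 = 0.91293.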